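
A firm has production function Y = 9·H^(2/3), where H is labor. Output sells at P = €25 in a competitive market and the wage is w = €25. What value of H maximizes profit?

MP_H = (2/3)·9·H^(-1/3) = 6·H^(-1/3).
Profit maximization for a price taker requires P·MP_H = w: 25·6·H^(-1/3) = 25.
So H^(-1/3) = 1/6, which gives H = 216.

H* = 216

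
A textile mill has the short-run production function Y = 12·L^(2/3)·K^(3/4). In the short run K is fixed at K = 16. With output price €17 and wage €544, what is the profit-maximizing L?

L* = 8

With K = 16, MP_L = (2/3)·12·L^(-1/3)·16^(3/4) = 64·L^(-1/3).
Profit maximization for a price taker requires P·MP_L = w: 17·64·L^(-1/3) = 544.
So L^(-1/3) = 0.5, which gives L = 8.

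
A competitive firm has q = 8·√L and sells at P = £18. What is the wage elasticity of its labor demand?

ε = -2

MP_L = (1/2)·8·L^(-1/2), so P·MP_L = w gives 72·L^(-1/2) = w.
Solving, L(w) = (72/w)^(2). This is a constant-elasticity form: L ∝ w^(−2), so ε = −2.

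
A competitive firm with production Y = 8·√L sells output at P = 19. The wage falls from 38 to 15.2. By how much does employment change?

From P·MP_L = w with MP_L = 4·L^(-1/2), the labor demand is L(w) = (76/w)^(2).
At w = 38: L = 4. At w = 15.2: L = 25.
ΔL = 25 − 4 = 21.

ΔL = 21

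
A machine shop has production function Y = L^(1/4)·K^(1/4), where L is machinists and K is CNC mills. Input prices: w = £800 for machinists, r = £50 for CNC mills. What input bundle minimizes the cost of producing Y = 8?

L* = 16, K* = 256

Cost minimization requires the marginal rate of technical substitution to equal the input-price ratio: MP_L/MP_K = w/r.
Here MP_L/MP_K = (1/4)·(K/L)/(1/4) = (K/L). Setting this equal to 800/50 = 16 gives K = 16L.
Substituting into Y = 8: L^(1/4)·(16L)^(1/4) = 8.
Solving, L = 16 and K = 256.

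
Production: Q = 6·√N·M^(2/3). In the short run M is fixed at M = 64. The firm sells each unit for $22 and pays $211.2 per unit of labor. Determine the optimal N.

With M = 64, MP_N = (1/2)·6·N^(-1/2)·64^(2/3) = 48·N^(-1/2).
Profit maximization for a price taker requires P·MP_N = w: 22·48·N^(-1/2) = 211.2.
So N^(-1/2) = 0.2, which gives N = 25.

N* = 25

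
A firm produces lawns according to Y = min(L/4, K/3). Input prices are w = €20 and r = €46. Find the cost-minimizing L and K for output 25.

L* = 100, K* = 75

With a fixed-proportions technology, the cost-minimizing bundle uses no slack in either input: L/4 = K/3 = Y.
So L = 4·25 = 100 and K = 3·25 = 75.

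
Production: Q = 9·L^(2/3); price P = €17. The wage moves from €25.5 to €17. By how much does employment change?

ΔL = 152

From P·MP_L = w with MP_L = 6·L^(-1/3), the labor demand is L(w) = (102/w)^(3).
At w = 25.5: L = 64. At w = 17: L = 216.
ΔL = 216 − 64 = 152.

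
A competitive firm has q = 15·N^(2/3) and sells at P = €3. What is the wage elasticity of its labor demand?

MP_N = (2/3)·15·N^(-1/3), so P·MP_N = w gives 30·N^(-1/3) = w.
Solving, N(w) = (30/w)^(3). This is a constant-elasticity form: N ∝ w^(−3), so ε = −3.

ε = -3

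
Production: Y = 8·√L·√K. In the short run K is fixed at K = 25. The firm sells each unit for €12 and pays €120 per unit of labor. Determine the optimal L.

L* = 4

With K = 25, MP_L = (1/2)·8·L^(-1/2)·25^(1/2) = 20·L^(-1/2).
Profit maximization for a price taker requires P·MP_L = w: 12·20·L^(-1/2) = 120.
So L^(-1/2) = 0.5, which gives L = 4.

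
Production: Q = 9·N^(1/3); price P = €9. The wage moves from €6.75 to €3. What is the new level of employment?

N* = 27

From P·MP_N = w with MP_N = 3·N^(-2/3), the labor demand is N(w) = (27/w)^(3/2).
At w = 6.75: N = 8. At w = 3: N = 27.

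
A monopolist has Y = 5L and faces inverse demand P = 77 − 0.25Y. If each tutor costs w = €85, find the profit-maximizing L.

Marginal revenue from the inverse demand is MR = 77 − 0.5Y.
The marginal product is MP_L = 5.
A monopolist hires until marginal revenue product equals the wage: MR·MP_L = w.
(77 − 2.5L)·5 = 85, so L = 24.

L* = 24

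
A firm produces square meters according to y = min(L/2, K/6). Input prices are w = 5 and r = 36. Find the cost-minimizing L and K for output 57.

L* = 114, K* = 342

With a fixed-proportions technology, the cost-minimizing bundle uses no slack in either input: L/2 = K/6 = y.
So L = 2·57 = 114 and K = 6·57 = 342.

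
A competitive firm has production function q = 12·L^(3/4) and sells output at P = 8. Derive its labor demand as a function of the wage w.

MP_L = (3/4)·12·L^(-1/4) = 9·L^(-1/4).
Setting P·MP_L = w: 72·L^(-1/4) = w.
Solving for L: L^(-1/4) = w/72, so L = (72/w)^(4).

L(w) = (72/w)^(4)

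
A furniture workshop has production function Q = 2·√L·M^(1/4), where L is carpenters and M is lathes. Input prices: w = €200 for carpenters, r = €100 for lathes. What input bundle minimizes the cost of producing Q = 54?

L* = 81, M* = 81

Cost minimization requires the marginal rate of technical substitution to equal the input-price ratio: MP_L/MP_M = w/r.
Here MP_L/MP_M = (1/2)·(M/L)/(1/4) = 2·(M/L). Setting this equal to 200/100 = 2 gives M = L.
Substituting into Q = 54: 2·L^(1/2)·(L)^(1/4) = 54.
Solving, L = 81 and M = 81.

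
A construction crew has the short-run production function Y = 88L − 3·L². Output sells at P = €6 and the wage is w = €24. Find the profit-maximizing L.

The marginal product of L is MP_L = 88 − 6L.
A price-taking firm hires until the value of the marginal product equals the wage: P·MP_L = w, so 6·(88 − 6L) = 24.
Then 88 − 6L = 4, giving L = 14.

L* = 14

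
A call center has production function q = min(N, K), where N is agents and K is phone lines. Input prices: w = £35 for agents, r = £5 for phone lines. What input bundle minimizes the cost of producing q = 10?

N* = 10, K* = 10

With a fixed-proportions technology, the cost-minimizing bundle uses no slack in either input: N = K = q.
So N = 10 and K = 10.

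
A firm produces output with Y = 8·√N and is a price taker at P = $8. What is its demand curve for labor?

N(w) = 1024/w²

MP_N = (1/2)·8·N^(-1/2) = 4·N^(-1/2).
Setting P·MP_N = w: 32·N^(-1/2) = w.
Solving for N: N^(-1/2) = w/32, so N = (32/w)^(2).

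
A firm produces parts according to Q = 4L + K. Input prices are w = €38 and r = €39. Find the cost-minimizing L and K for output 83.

L* = 20.75, K* = 0

The inputs are perfect substitutes, so the firm uses whichever has the lower cost per unit of output.
Cost per unit of output via L is 9.5; via K it is 39. L is cheaper.
Producing Q = 83 with L alone: L = 20.75, K = 0.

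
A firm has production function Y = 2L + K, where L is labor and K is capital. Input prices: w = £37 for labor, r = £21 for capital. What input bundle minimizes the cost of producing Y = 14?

The inputs are perfect substitutes, so the firm uses whichever has the lower cost per unit of output.
Cost per unit of output via L is 18.5; via K it is 21. L is cheaper.
Producing Y = 14 with L alone: L = 7, K = 0.

L* = 7, K* = 0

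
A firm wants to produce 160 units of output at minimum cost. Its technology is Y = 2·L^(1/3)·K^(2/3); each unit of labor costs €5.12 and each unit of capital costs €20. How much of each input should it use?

L* = 125, K* = 64

Cost minimization requires the marginal rate of technical substitution to equal the input-price ratio: MP_L/MP_K = w/r.
Here MP_L/MP_K = (1/3)·(K/L)/(2/3) = 0.5·(K/L). Setting this equal to 5.12/20 = 0.256 gives K = 0.512L.
Substituting into Y = 160: 2·L^(1/3)·(0.512L)^(2/3) = 160.
Solving, L = 125 and K = 64.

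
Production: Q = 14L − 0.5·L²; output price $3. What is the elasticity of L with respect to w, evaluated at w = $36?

ε = -6

From P·MP_L = w with MP_L = 14 − L, labor demand is L(w) = 14 − w/3.
dL/dw = −1/(3) = -1/3.
At w = 36, L = 2, so ε = (dL/dw)·(w/L) = (-1/3)·(36/2) = -6.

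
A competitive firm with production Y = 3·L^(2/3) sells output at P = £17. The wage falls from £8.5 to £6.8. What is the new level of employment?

L* = 125

From P·MP_L = w with MP_L = 2·L^(-1/3), the labor demand is L(w) = (34/w)^(3).
At w = 8.5: L = 64. At w = 6.8: L = 125.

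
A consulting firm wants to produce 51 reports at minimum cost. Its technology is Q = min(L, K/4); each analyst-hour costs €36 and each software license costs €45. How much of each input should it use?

With a fixed-proportions technology, the cost-minimizing bundle uses no slack in either input: L = K/4 = Q.
So L = 51 and K = 4·51 = 204.

L* = 51, K* = 204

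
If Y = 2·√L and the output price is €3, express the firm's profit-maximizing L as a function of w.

L(w) = 9/w²

MP_L = (1/2)·2·L^(-1/2) = L^(-1/2).
Setting P·MP_L = w: 3·L^(-1/2) = w.
Solving for L: L^(-1/2) = w/3, so L = (3/w)^(2).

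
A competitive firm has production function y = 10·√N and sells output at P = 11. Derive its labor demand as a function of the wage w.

N(w) = 3025/w²

MP_N = (1/2)·10·N^(-1/2) = 5·N^(-1/2).
Setting P·MP_N = w: 55·N^(-1/2) = w.
Solving for N: N^(-1/2) = w/55, so N = (55/w)^(2).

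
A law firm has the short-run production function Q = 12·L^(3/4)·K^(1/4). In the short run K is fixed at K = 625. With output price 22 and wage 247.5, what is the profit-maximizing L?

With K = 625, MP_L = (3/4)·12·L^(-1/4)·625^(1/4) = 45·L^(-1/4).
Profit maximization for a price taker requires P·MP_L = w: 22·45·L^(-1/4) = 247.5.
So L^(-1/4) = 0.25, which gives L = 256.

L* = 256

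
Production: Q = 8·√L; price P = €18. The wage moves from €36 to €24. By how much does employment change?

From P·MP_L = w with MP_L = 4·L^(-1/2), the labor demand is L(w) = (72/w)^(2).
At w = 36: L = 4. At w = 24: L = 9.
ΔL = 9 − 4 = 5.

ΔL = 5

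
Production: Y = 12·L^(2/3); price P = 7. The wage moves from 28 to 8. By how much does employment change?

ΔL = 335

From P·MP_L = w with MP_L = 8·L^(-1/3), the labor demand is L(w) = (56/w)^(3).
At w = 28: L = 8. At w = 8: L = 343.
ΔL = 343 − 8 = 335.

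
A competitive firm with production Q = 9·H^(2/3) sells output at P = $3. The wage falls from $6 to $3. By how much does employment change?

From P·MP_H = w with MP_H = 6·H^(-1/3), the labor demand is H(w) = (18/w)^(3).
At w = 6: H = 27. At w = 3: H = 216.
ΔH = 216 − 27 = 189.

ΔH = 189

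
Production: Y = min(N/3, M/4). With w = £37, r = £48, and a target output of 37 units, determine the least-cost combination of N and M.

N* = 111, M* = 148

With a fixed-proportions technology, the cost-minimizing bundle uses no slack in either input: N/3 = M/4 = Y.
So N = 3·37 = 111 and M = 4·37 = 148.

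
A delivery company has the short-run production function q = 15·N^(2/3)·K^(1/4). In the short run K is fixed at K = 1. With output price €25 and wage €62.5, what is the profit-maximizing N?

N* = 64

With K = 1, MP_N = (2/3)·15·N^(-1/3)·1^(1/4) = 10·N^(-1/3).
Profit maximization for a price taker requires P·MP_N = w: 25·10·N^(-1/3) = 62.5.
So N^(-1/3) = 0.25, which gives N = 64.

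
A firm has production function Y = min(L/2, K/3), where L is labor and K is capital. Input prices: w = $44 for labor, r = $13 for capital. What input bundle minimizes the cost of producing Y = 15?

With a fixed-proportions technology, the cost-minimizing bundle uses no slack in either input: L/2 = K/3 = Y.
So L = 2·15 = 30 and K = 3·15 = 45.

L* = 30, K* = 45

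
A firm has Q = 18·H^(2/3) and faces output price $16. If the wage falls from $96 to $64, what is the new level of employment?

From P·MP_H = w with MP_H = 12·H^(-1/3), the labor demand is H(w) = (192/w)^(3).
At w = 96: H = 8. At w = 64: H = 27.

H* = 27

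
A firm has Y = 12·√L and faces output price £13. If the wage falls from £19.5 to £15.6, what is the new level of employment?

L* = 25

From P·MP_L = w with MP_L = 6·L^(-1/2), the labor demand is L(w) = (78/w)^(2).
At w = 19.5: L = 16. At w = 15.6: L = 25.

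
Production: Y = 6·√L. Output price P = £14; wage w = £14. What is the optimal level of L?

MP_L = (1/2)·6·L^(-1/2) = 3·L^(-1/2).
Profit maximization for a price taker requires P·MP_L = w: 14·3·L^(-1/2) = 14.
So L^(-1/2) = 1/3, which gives L = 9.

L* = 9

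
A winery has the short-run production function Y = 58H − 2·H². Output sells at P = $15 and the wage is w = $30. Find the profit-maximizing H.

H* = 14

The marginal product of H is MP_H = 58 − 4H.
A price-taking firm hires until the value of the marginal product equals the wage: P·MP_H = w, so 15·(58 − 4H) = 30.
Then 58 − 4H = 2, giving H = 14.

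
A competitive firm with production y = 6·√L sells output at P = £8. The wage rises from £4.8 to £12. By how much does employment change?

From P·MP_L = w with MP_L = 3·L^(-1/2), the labor demand is L(w) = (24/w)^(2).
At w = 4.8: L = 25. At w = 12: L = 4.
ΔL = 4 − 25 = -21.

ΔL = -21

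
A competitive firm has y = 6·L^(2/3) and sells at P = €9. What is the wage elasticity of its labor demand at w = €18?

ε = -3

MP_L = (2/3)·6·L^(-1/3), so P·MP_L = w gives 36·L^(-1/3) = w.
Solving, L(w) = (36/w)^(3). This is a constant-elasticity form: L ∝ w^(−3), so ε = −3.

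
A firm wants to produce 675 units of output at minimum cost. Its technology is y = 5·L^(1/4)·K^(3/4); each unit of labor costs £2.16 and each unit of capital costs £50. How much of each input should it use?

Cost minimization requires the marginal rate of technical substitution to equal the input-price ratio: MP_L/MP_K = w/r.
Here MP_L/MP_K = (1/4)·(K/L)/(3/4) = (1/3)·(K/L). Setting this equal to 2.16/50 = 0.0432 gives K = 0.1296L.
Substituting into y = 675: 5·L^(1/4)·(0.1296L)^(3/4) = 675.
Solving, L = 625 and K = 81.

L* = 625, K* = 81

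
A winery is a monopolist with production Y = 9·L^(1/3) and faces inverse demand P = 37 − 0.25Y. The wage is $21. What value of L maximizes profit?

Marginal revenue from the inverse demand is MR = 37 − 0.5Y.
The marginal product is MP_L = 3·L^(-2/3).
A monopolist hires until marginal revenue product equals the wage: MR·MP_L = w.
At L, Y = 9·L^(1/3). Substituting and solving: (37 − 4.5·L^(1/3))·3·L^(-2/3) = 21 gives L = 8.

L* = 8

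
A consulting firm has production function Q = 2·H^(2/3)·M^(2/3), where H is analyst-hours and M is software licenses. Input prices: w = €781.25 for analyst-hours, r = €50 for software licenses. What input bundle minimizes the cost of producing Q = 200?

Cost minimization requires the marginal rate of technical substitution to equal the input-price ratio: MP_H/MP_M = w/r.
Here MP_H/MP_M = (2/3)·(M/H)/(2/3) = (M/H). Setting this equal to 781.25/50 = 15.625 gives M = 15.625H.
Substituting into Q = 200: 2·H^(2/3)·(15.625H)^(2/3) = 200.
Solving, H = 8 and M = 125.

H* = 8, M* = 125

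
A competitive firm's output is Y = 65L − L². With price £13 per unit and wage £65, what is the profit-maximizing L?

L* = 30

The marginal product of L is MP_L = 65 − 2L.
A price-taking firm hires until the value of the marginal product equals the wage: P·MP_L = w, so 13·(65 − 2L) = 65.
Then 65 − 2L = 5, giving L = 30.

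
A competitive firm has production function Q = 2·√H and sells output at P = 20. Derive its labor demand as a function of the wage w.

MP_H = (1/2)·2·H^(-1/2) = H^(-1/2).
Setting P·MP_H = w: 20·H^(-1/2) = w.
Solving for H: H^(-1/2) = w/20, so H = (20/w)^(2).

H(w) = 400/w²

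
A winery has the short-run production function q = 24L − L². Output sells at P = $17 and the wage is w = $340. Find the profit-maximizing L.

The marginal product of L is MP_L = 24 − 2L.
A price-taking firm hires until the value of the marginal product equals the wage: P·MP_L = w, so 17·(24 − 2L) = 340.
Then 24 − 2L = 20, giving L = 2.

L* = 2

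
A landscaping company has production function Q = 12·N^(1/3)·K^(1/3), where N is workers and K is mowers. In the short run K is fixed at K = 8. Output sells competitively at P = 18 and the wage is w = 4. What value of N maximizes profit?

N* = 216

With K = 8, MP_N = (1/3)·12·N^(-2/3)·8^(1/3) = 8·N^(-2/3).
Profit maximization for a price taker requires P·MP_N = w: 18·8·N^(-2/3) = 4.
So N^(-2/3) = 1/36, which gives N = 216.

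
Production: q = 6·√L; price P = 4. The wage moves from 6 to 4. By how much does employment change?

From P·MP_L = w with MP_L = 3·L^(-1/2), the labor demand is L(w) = (12/w)^(2).
At w = 6: L = 4. At w = 4: L = 9.
ΔL = 9 − 4 = 5.

ΔL = 5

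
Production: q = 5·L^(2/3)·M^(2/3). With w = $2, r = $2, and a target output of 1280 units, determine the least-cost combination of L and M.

Cost minimization requires the marginal rate of technical substitution to equal the input-price ratio: MP_L/MP_M = w/r.
Here MP_L/MP_M = (2/3)·(M/L)/(2/3) = (M/L). Setting this equal to 2/2 = 1 gives M = L.
Substituting into q = 1280: 5·L^(2/3)·(L)^(2/3) = 1280.
Solving, L = 64 and M = 64.

L* = 64, M* = 64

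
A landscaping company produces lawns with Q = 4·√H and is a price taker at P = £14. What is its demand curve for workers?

MP_H = (1/2)·4·H^(-1/2) = 2·H^(-1/2).
Setting P·MP_H = w: 28·H^(-1/2) = w.
Solving for H: H^(-1/2) = w/28, so H = (28/w)^(2).

H(w) = 784/w²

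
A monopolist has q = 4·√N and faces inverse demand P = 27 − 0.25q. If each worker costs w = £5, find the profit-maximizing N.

Marginal revenue from the inverse demand is MR = 27 − 0.5q.
The marginal product is MP_N = 2·N^(-1/2).
A monopolist hires until marginal revenue product equals the wage: MR·MP_N = w.
At N, q = 4·√N. Substituting and solving: (27 − 2·√N)·2·N^(-1/2) = 5 gives N = 36.

N* = 36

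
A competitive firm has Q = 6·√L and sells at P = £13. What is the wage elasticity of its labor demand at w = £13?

ε = -2

MP_L = (1/2)·6·L^(-1/2), so P·MP_L = w gives 39·L^(-1/2) = w.
Solving, L(w) = (39/w)^(2). This is a constant-elasticity form: L ∝ w^(−2), so ε = −2.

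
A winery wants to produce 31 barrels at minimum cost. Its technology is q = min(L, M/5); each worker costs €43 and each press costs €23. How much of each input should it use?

L* = 31, M* = 155

With a fixed-proportions technology, the cost-minimizing bundle uses no slack in either input: L = M/5 = q.
So L = 31 and M = 5·31 = 155.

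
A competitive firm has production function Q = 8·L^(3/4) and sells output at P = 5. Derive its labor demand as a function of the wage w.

MP_L = (3/4)·8·L^(-1/4) = 6·L^(-1/4).
Setting P·MP_L = w: 30·L^(-1/4) = w.
Solving for L: L^(-1/4) = w/30, so L = (30/w)^(4).

L(w) = 810000/w^(4)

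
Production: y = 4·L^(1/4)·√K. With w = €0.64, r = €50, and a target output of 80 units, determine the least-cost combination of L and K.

Cost minimization requires the marginal rate of technical substitution to equal the input-price ratio: MP_L/MP_K = w/r.
Here MP_L/MP_K = (1/4)·(K/L)/(1/2) = 0.5·(K/L). Setting this equal to 0.64/50 = 0.0128 gives K = 0.0256L.
Substituting into y = 80: 4·L^(1/4)·(0.0256L)^(1/2) = 80.
Solving, L = 625 and K = 16.

L* = 625, K* = 16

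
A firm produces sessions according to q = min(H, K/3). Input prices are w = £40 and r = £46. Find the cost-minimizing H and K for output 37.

With a fixed-proportions technology, the cost-minimizing bundle uses no slack in either input: H = K/3 = q.
So H = 37 and K = 3·37 = 111.

H* = 37, K* = 111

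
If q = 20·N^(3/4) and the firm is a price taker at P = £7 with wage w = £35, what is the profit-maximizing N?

N* = 81

MP_N = (3/4)·20·N^(-1/4) = 15·N^(-1/4).
Profit maximization for a price taker requires P·MP_N = w: 7·15·N^(-1/4) = 35.
So N^(-1/4) = 1/3, which gives N = 81.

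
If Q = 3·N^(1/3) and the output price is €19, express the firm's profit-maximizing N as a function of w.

MP_N = (1/3)·3·N^(-2/3) = N^(-2/3).
Setting P·MP_N = w: 19·N^(-2/3) = w.
Solving for N: N^(-2/3) = w/19, so N = (19/w)^(3/2).

N(w) = (19/w)^(3/2)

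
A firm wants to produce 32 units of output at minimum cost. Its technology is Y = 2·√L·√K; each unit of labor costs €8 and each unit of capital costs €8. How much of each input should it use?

Cost minimization requires the marginal rate of technical substitution to equal the input-price ratio: MP_L/MP_K = w/r.
Here MP_L/MP_K = (1/2)·(K/L)/(1/2) = (K/L). Setting this equal to 8/8 = 1 gives K = L.
Substituting into Y = 32: 2·L^(1/2)·(L)^(1/2) = 32.
Solving, L = 16 and K = 16.

L* = 16, K* = 16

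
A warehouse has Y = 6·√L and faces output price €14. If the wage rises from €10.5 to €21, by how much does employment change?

ΔL = -12

From P·MP_L = w with MP_L = 3·L^(-1/2), the labor demand is L(w) = (42/w)^(2).
At w = 10.5: L = 16. At w = 21: L = 4.
ΔL = 4 − 16 = -12.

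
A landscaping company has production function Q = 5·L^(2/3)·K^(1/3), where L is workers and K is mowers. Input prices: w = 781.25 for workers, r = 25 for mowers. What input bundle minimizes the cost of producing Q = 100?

Cost minimization requires the marginal rate of technical substitution to equal the input-price ratio: MP_L/MP_K = w/r.
Here MP_L/MP_K = (2/3)·(K/L)/(1/3) = 2·(K/L). Setting this equal to 781.25/25 = 31.25 gives K = 15.625L.
Substituting into Q = 100: 5·L^(2/3)·(15.625L)^(1/3) = 100.
Solving, L = 8 and K = 125.

L* = 8, K* = 125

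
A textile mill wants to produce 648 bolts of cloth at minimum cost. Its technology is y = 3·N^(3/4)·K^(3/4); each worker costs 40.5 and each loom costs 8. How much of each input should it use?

N* = 16, K* = 81

Cost minimization requires the marginal rate of technical substitution to equal the input-price ratio: MP_N/MP_K = w/r.
Here MP_N/MP_K = (3/4)·(K/N)/(3/4) = (K/N). Setting this equal to 40.5/8 = 5.0625 gives K = 5.0625N.
Substituting into y = 648: 3·N^(3/4)·(5.0625N)^(3/4) = 648.
Solving, N = 16 and K = 81.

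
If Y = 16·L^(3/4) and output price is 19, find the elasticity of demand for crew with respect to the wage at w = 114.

ε = -4

MP_L = (3/4)·16·L^(-1/4), so P·MP_L = w gives 228·L^(-1/4) = w.
Solving, L(w) = (228/w)^(4). This is a constant-elasticity form: L ∝ w^(−4), so ε = −4.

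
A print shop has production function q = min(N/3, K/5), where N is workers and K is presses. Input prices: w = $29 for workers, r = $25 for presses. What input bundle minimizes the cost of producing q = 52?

N* = 156, K* = 260

With a fixed-proportions technology, the cost-minimizing bundle uses no slack in either input: N/3 = K/5 = q.
So N = 3·52 = 156 and K = 5·52 = 260.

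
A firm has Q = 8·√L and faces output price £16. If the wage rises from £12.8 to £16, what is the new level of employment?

L* = 16

From P·MP_L = w with MP_L = 4·L^(-1/2), the labor demand is L(w) = (64/w)^(2).
At w = 12.8: L = 25. At w = 16: L = 16.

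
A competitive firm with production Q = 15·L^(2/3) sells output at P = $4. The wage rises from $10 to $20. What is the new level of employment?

L* = 8

From P·MP_L = w with MP_L = 10·L^(-1/3), the labor demand is L(w) = (40/w)^(3).
At w = 10: L = 64. At w = 20: L = 8.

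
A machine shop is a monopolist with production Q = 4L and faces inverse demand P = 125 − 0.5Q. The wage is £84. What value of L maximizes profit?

Marginal revenue from the inverse demand is MR = 125 − Q.
The marginal product is MP_L = 4.
A monopolist hires until marginal revenue product equals the wage: MR·MP_L = w.
(125 − 4L)·4 = 84, so L = 26.

L* = 26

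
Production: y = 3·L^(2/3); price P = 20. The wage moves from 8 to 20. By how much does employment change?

ΔL = -117

From P·MP_L = w with MP_L = 2·L^(-1/3), the labor demand is L(w) = (40/w)^(3).
At w = 8: L = 125. At w = 20: L = 8.
ΔL = 8 − 125 = -117.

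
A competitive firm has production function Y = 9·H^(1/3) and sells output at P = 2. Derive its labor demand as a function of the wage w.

H(w) = (6/w)^(3/2)

MP_H = (1/3)·9·H^(-2/3) = 3·H^(-2/3).
Setting P·MP_H = w: 6·H^(-2/3) = w.
Solving for H: H^(-2/3) = w/6, so H = (6/w)^(3/2).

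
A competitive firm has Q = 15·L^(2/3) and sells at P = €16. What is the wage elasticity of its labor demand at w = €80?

ε = -3

MP_L = (2/3)·15·L^(-1/3), so P·MP_L = w gives 160·L^(-1/3) = w.
Solving, L(w) = (160/w)^(3). This is a constant-elasticity form: L ∝ w^(−3), so ε = −3.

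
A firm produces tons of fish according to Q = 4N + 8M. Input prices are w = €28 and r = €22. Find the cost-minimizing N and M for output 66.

The inputs are perfect substitutes, so the firm uses whichever has the lower cost per unit of output.
Cost per unit of output via N is w/4 = 7; via M it is r/8 = 2.75. M is cheaper.
Producing Q = 66 with M alone: N = 0, M = 8.25.

N* = 0, M* = 8.25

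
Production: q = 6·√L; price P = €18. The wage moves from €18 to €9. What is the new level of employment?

From P·MP_L = w with MP_L = 3·L^(-1/2), the labor demand is L(w) = (54/w)^(2).
At w = 18: L = 9. At w = 9: L = 36.

L* = 36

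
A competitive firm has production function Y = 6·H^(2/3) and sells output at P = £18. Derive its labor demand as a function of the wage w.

H(w) = 373248/w³

MP_H = (2/3)·6·H^(-1/3) = 4·H^(-1/3).
Setting P·MP_H = w: 72·H^(-1/3) = w.
Solving for H: H^(-1/3) = w/72, so H = (72/w)^(3).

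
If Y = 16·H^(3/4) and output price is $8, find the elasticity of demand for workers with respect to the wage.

MP_H = (3/4)·16·H^(-1/4), so P·MP_H = w gives 96·H^(-1/4) = w.
Solving, H(w) = (96/w)^(4). This is a constant-elasticity form: H ∝ w^(−4), so ε = −4.

ε = -4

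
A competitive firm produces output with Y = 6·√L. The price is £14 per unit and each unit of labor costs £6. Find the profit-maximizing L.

MP_L = (1/2)·6·L^(-1/2) = 3·L^(-1/2).
Profit maximization for a price taker requires P·MP_L = w: 14·3·L^(-1/2) = 6.
So L^(-1/2) = 1/7, which gives L = 49.

L* = 49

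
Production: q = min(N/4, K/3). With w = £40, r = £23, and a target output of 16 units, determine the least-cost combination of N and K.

With a fixed-proportions technology, the cost-minimizing bundle uses no slack in either input: N/4 = K/3 = q.
So N = 4·16 = 64 and K = 3·16 = 48.

N* = 64, K* = 48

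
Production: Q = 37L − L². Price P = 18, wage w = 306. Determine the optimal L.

L* = 10

The marginal product of L is MP_L = 37 − 2L.
A price-taking firm hires until the value of the marginal product equals the wage: P·MP_L = w, so 18·(37 − 2L) = 306.
Then 37 − 2L = 17, giving L = 10.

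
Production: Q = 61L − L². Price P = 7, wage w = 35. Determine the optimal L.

The marginal product of L is MP_L = 61 − 2L.
A price-taking firm hires until the value of the marginal product equals the wage: P·MP_L = w, so 7·(61 − 2L) = 35.
Then 61 − 2L = 5, giving L = 28.

L* = 28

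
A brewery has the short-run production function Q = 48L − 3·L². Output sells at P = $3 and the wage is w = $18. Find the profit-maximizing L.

The marginal product of L is MP_L = 48 − 6L.
A price-taking firm hires until the value of the marginal product equals the wage: P·MP_L = w, so 3·(48 − 6L) = 18.
Then 48 − 6L = 6, giving L = 7.

L* = 7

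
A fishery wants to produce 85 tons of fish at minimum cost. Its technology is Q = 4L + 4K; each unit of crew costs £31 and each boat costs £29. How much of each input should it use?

L* = 0, K* = 21.25

The inputs are perfect substitutes, so the firm uses whichever has the lower cost per unit of output.
Cost per unit of output via L is w/4 = 7.75; via K it is r/4 = 7.25. K is cheaper.
Producing Q = 85 with K alone: L = 0, K = 21.25.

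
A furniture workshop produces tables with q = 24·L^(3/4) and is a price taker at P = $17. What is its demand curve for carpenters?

MP_L = (3/4)·24·L^(-1/4) = 18·L^(-1/4).
Setting P·MP_L = w: 306·L^(-1/4) = w.
Solving for L: L^(-1/4) = w/306, so L = (306/w)^(4).

L(w) = (306/w)^(4)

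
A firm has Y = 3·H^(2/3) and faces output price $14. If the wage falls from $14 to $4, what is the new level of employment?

From P·MP_H = w with MP_H = 2·H^(-1/3), the labor demand is H(w) = (28/w)^(3).
At w = 14: H = 8. At w = 4: H = 343.

H* = 343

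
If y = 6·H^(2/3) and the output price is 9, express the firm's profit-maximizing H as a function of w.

MP_H = (2/3)·6·H^(-1/3) = 4·H^(-1/3).
Setting P·MP_H = w: 36·H^(-1/3) = w.
Solving for H: H^(-1/3) = w/36, so H = (36/w)^(3).

H(w) = 46656/w³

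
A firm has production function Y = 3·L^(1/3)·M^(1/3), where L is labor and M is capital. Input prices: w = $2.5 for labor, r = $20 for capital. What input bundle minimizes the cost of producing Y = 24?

Cost minimization requires the marginal rate of technical substitution to equal the input-price ratio: MP_L/MP_M = w/r.
Here MP_L/MP_M = (1/3)·(M/L)/(1/3) = (M/L). Setting this equal to 2.5/20 = 0.125 gives M = 0.125L.
Substituting into Y = 24: 3·L^(1/3)·(0.125L)^(1/3) = 24.
Solving, L = 64 and M = 8.

L* = 64, M* = 8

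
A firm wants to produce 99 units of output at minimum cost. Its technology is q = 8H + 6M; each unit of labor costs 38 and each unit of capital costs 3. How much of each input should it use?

H* = 0, M* = 16.5

The inputs are perfect substitutes, so the firm uses whichever has the lower cost per unit of output.
Cost per unit of output via H is w/8 = 4.75; via M it is r/6 = 0.5. M is cheaper.
Producing q = 99 with M alone: H = 0, M = 16.5.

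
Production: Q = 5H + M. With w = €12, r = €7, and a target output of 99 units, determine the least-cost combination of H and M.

The inputs are perfect substitutes, so the firm uses whichever has the lower cost per unit of output.
Cost per unit of output via H is 2.4; via M it is 7. H is cheaper.
Producing Q = 99 with H alone: H = 19.8, M = 0.

H* = 19.8, M* = 0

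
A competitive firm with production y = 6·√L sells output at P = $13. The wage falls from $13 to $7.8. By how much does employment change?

From P·MP_L = w with MP_L = 3·L^(-1/2), the labor demand is L(w) = (39/w)^(2).
At w = 13: L = 9. At w = 7.8: L = 25.
ΔL = 25 − 9 = 16.

ΔL = 16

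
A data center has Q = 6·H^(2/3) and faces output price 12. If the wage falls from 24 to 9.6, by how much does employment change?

From P·MP_H = w with MP_H = 4·H^(-1/3), the labor demand is H(w) = (48/w)^(3).
At w = 24: H = 8. At w = 9.6: H = 125.
ΔH = 125 − 8 = 117.

ΔH = 117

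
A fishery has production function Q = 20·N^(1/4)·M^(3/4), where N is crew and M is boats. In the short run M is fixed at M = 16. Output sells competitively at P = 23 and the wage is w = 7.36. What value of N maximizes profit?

N* = 625

With M = 16, MP_N = (1/4)·20·N^(-3/4)·16^(3/4) = 40·N^(-3/4).
Profit maximization for a price taker requires P·MP_N = w: 23·40·N^(-3/4) = 7.36.
So N^(-3/4) = 0.008, which gives N = 625.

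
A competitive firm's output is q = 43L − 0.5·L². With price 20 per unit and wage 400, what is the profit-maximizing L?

The marginal product of L is MP_L = 43 − L.
A price-taking firm hires until the value of the marginal product equals the wage: P·MP_L = w, so 20·(43 − L) = 400.
Then 43 − L = 20, giving L = 23.

L* = 23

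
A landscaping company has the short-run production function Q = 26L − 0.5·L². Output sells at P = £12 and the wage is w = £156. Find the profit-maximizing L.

L* = 13

The marginal product of L is MP_L = 26 − L.
A price-taking firm hires until the value of the marginal product equals the wage: P·MP_L = w, so 12·(26 − L) = 156.
Then 26 − L = 13, giving L = 13.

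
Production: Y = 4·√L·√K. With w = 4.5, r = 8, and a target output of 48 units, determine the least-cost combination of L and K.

L* = 16, K* = 9

Cost minimization requires the marginal rate of technical substitution to equal the input-price ratio: MP_L/MP_K = w/r.
Here MP_L/MP_K = (1/2)·(K/L)/(1/2) = (K/L). Setting this equal to 4.5/8 = 0.5625 gives K = 0.5625L.
Substituting into Y = 48: 4·L^(1/2)·(0.5625L)^(1/2) = 48.
Solving, L = 16 and K = 9.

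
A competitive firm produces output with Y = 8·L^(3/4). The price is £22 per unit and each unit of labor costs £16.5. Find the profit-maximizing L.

MP_L = (3/4)·8·L^(-1/4) = 6·L^(-1/4).
Profit maximization for a price taker requires P·MP_L = w: 22·6·L^(-1/4) = 16.5.
So L^(-1/4) = 0.125, which gives L = 4096.

L* = 4096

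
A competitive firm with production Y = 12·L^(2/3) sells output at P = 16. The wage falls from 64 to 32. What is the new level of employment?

From P·MP_L = w with MP_L = 8·L^(-1/3), the labor demand is L(w) = (128/w)^(3).
At w = 64: L = 8. At w = 32: L = 64.

L* = 64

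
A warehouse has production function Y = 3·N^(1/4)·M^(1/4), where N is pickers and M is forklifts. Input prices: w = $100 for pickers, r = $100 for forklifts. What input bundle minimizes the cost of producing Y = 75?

N* = 625, M* = 625

Cost minimization requires the marginal rate of technical substitution to equal the input-price ratio: MP_N/MP_M = w/r.
Here MP_N/MP_M = (1/4)·(M/N)/(1/4) = (M/N). Setting this equal to 100/100 = 1 gives M = N.
Substituting into Y = 75: 3·N^(1/4)·(N)^(1/4) = 75.
Solving, N = 625 and M = 625.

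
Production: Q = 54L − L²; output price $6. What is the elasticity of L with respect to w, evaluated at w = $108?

ε = -0.5

From P·MP_L = w with MP_L = 54 − 2L, labor demand is L(w) = (54 − w/6)/2.
dL/dw = −1/(12) = -1/12.
At w = 108, L = 18, so ε = (dL/dw)·(w/L) = (-1/12)·(108/18) = -0.5.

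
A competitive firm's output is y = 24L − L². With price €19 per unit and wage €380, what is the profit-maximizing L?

The marginal product of L is MP_L = 24 − 2L.
A price-taking firm hires until the value of the marginal product equals the wage: P·MP_L = w, so 19·(24 − 2L) = 380.
Then 24 − 2L = 20, giving L = 2.

L* = 2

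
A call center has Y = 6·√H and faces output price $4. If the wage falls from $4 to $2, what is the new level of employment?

From P·MP_H = w with MP_H = 3·H^(-1/2), the labor demand is H(w) = (12/w)^(2).
At w = 4: H = 9. At w = 2: H = 36.

H* = 36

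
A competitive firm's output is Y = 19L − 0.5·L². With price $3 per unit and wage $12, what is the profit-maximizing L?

The marginal product of L is MP_L = 19 − L.
A price-taking firm hires until the value of the marginal product equals the wage: P·MP_L = w, so 3·(19 − L) = 12.
Then 19 − L = 4, giving L = 15.

L* = 15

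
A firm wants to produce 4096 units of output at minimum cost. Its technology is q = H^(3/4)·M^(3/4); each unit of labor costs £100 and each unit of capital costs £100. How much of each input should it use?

Cost minimization requires the marginal rate of technical substitution to equal the input-price ratio: MP_H/MP_M = w/r.
Here MP_H/MP_M = (3/4)·(M/H)/(3/4) = (M/H). Setting this equal to 100/100 = 1 gives M = H.
Substituting into q = 4096: H^(3/4)·(H)^(3/4) = 4096.
Solving, H = 256 and M = 256.

H* = 256, M* = 256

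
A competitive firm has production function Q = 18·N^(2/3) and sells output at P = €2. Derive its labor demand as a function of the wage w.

MP_N = (2/3)·18·N^(-1/3) = 12·N^(-1/3).
Setting P·MP_N = w: 24·N^(-1/3) = w.
Solving for N: N^(-1/3) = w/24, so N = (24/w)^(3).

N(w) = 13824/w³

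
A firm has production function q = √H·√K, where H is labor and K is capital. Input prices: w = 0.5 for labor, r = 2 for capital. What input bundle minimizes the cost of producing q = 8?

H* = 16, K* = 4

Cost minimization requires the marginal rate of technical substitution to equal the input-price ratio: MP_H/MP_K = w/r.
Here MP_H/MP_K = (1/2)·(K/H)/(1/2) = (K/H). Setting this equal to 0.5/2 = 0.25 gives K = 0.25H.
Substituting into q = 8: H^(1/2)·(0.25H)^(1/2) = 8.
Solving, H = 16 and K = 4.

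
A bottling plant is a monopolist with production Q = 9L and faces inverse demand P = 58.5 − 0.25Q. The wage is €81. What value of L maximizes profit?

L* = 11

Marginal revenue from the inverse demand is MR = 58.5 − 0.5Q.
The marginal product is MP_L = 9.
A monopolist hires until marginal revenue product equals the wage: MR·MP_L = w.
(58.5 − 4.5L)·9 = 81, so L = 11.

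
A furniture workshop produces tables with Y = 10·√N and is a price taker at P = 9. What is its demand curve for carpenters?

N(w) = 2025/w²

MP_N = (1/2)·10·N^(-1/2) = 5·N^(-1/2).
Setting P·MP_N = w: 45·N^(-1/2) = w.
Solving for N: N^(-1/2) = w/45, so N = (45/w)^(2).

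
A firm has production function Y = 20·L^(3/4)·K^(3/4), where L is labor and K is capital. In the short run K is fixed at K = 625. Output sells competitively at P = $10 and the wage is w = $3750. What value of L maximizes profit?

With K = 625, MP_L = (3/4)·20·L^(-1/4)·625^(3/4) = 1875·L^(-1/4).
Profit maximization for a price taker requires P·MP_L = w: 10·1875·L^(-1/4) = 3750.
So L^(-1/4) = 0.2, which gives L = 625.

L* = 625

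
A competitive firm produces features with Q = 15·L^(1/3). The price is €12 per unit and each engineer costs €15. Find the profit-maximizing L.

MP_L = (1/3)·15·L^(-2/3) = 5·L^(-2/3).
Profit maximization for a price taker requires P·MP_L = w: 12·5·L^(-2/3) = 15.
So L^(-2/3) = 0.25, which gives L = 8.

L* = 8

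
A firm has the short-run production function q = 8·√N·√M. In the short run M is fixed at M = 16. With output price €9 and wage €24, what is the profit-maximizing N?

N* = 36

With M = 16, MP_N = (1/2)·8·N^(-1/2)·16^(1/2) = 16·N^(-1/2).
Profit maximization for a price taker requires P·MP_N = w: 9·16·N^(-1/2) = 24.
So N^(-1/2) = 1/6, which gives N = 36.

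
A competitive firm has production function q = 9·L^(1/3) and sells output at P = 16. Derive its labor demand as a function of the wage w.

MP_L = (1/3)·9·L^(-2/3) = 3·L^(-2/3).
Setting P·MP_L = w: 48·L^(-2/3) = w.
Solving for L: L^(-2/3) = w/48, so L = (48/w)^(3/2).

L(w) = (48/w)^(3/2)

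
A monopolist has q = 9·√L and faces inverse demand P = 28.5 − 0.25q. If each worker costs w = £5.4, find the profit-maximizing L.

Marginal revenue from the inverse demand is MR = 28.5 − 0.5q.
The marginal product is MP_L = 4.5·L^(-1/2).
A monopolist hires until marginal revenue product equals the wage: MR·MP_L = w.
At L, q = 9·√L. Substituting and solving: (28.5 − 4.5·√L)·4.5·L^(-1/2) = 5.4 gives L = 25.

L* = 25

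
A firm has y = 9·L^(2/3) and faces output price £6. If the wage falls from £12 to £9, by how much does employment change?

ΔL = 37

From P·MP_L = w with MP_L = 6·L^(-1/3), the labor demand is L(w) = (36/w)^(3).
At w = 12: L = 27. At w = 9: L = 64.
ΔL = 64 − 27 = 37.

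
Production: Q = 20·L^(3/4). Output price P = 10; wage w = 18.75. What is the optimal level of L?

L* = 4096

MP_L = (3/4)·20·L^(-1/4) = 15·L^(-1/4).
Profit maximization for a price taker requires P·MP_L = w: 10·15·L^(-1/4) = 18.75.
So L^(-1/4) = 0.125, which gives L = 4096.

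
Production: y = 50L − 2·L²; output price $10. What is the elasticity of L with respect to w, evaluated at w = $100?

From P·MP_L = w with MP_L = 50 − 4L, labor demand is L(w) = (50 − w/10)/4.
dL/dw = −1/(40) = -0.025.
At w = 100, L = 10, so ε = (dL/dw)·(w/L) = (-0.025)·(100/10) = -0.25.

ε = -0.25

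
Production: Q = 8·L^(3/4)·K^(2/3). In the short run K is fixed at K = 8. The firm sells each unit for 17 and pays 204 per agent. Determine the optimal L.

With K = 8, MP_L = (3/4)·8·L^(-1/4)·8^(2/3) = 24·L^(-1/4).
Profit maximization for a price taker requires P·MP_L = w: 17·24·L^(-1/4) = 204.
So L^(-1/4) = 0.5, which gives L = 16.

L* = 16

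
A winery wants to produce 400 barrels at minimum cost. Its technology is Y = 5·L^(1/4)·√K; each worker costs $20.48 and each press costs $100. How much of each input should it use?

L* = 625, K* = 256

Cost minimization requires the marginal rate of technical substitution to equal the input-price ratio: MP_L/MP_K = w/r.
Here MP_L/MP_K = (1/4)·(K/L)/(1/2) = 0.5·(K/L). Setting this equal to 20.48/100 = 0.2048 gives K = 0.4096L.
Substituting into Y = 400: 5·L^(1/4)·(0.4096L)^(1/2) = 400.
Solving, L = 625 and K = 256.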